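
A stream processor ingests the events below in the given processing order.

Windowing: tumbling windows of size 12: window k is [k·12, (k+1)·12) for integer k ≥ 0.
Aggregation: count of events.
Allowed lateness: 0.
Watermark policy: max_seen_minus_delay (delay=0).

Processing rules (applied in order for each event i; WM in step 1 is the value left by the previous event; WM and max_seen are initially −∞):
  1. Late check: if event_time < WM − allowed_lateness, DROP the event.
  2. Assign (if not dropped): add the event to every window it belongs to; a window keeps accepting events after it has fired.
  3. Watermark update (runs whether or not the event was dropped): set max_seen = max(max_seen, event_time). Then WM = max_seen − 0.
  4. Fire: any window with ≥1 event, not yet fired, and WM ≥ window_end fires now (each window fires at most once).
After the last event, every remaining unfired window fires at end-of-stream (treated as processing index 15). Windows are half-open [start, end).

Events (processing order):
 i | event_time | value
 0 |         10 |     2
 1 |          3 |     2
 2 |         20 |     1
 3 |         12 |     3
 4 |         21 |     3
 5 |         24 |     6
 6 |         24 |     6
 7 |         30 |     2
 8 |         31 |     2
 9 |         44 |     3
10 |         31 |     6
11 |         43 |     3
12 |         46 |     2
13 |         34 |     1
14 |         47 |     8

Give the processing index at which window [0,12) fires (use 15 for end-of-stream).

i=0 t=10 v=2: → [0,12); WM=10
i=1 t=3 v=2: DROP (t<10-0); WM=10
i=2 t=20 v=1: → [12,24); WM=20; [0,12) fires=1
i=3 t=12 v=3: DROP (t<20-0); WM=20
i=4 t=21 v=3: → [12,24); WM=21
i=5 t=24 v=6: → [24,36); WM=24; [12,24) fires=2
i=6 t=24 v=6: → [24,36); WM=24
i=7 t=30 v=2: → [24,36); WM=30
i=8 t=31 v=2: → [24,36); WM=31
i=9 t=44 v=3: → [36,48); WM=44; [24,36) fires=4
i=10 t=31 v=6: DROP (t<44-0); WM=44
i=11 t=43 v=3: DROP (t<44-0); WM=44
i=12 t=46 v=2: → [36,48); WM=46
i=13 t=34 v=1: DROP (t<46-0); WM=46
i=14 t=47 v=8: → [36,48); WM=47

2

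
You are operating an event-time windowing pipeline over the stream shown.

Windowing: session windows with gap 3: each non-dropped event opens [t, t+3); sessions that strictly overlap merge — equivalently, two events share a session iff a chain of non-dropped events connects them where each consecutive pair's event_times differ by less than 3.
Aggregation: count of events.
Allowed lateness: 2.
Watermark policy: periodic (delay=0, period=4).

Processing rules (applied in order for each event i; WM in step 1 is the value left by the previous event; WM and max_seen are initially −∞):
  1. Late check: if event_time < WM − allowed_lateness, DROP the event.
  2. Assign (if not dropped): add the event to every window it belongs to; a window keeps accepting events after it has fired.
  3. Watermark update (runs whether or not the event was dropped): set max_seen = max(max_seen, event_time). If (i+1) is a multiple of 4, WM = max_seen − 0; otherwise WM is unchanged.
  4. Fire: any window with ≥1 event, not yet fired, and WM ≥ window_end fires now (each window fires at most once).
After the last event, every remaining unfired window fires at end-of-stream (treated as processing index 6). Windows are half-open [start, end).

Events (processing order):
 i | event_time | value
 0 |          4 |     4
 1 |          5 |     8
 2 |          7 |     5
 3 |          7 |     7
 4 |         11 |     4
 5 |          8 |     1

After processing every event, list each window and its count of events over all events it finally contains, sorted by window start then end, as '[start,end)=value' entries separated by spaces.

i=0 t=4 v=4: → [4,7); WM=−∞
i=1 t=5 v=8: → [4,8); WM=−∞
i=2 t=7 v=5: → [4,10); WM=−∞
i=3 t=7 v=7: → [4,10); WM=7
i=4 t=11 v=4: → [11,14); WM=7
i=5 t=8 v=1: → [4,11); WM=7

[4,11)=5 [11,14)=1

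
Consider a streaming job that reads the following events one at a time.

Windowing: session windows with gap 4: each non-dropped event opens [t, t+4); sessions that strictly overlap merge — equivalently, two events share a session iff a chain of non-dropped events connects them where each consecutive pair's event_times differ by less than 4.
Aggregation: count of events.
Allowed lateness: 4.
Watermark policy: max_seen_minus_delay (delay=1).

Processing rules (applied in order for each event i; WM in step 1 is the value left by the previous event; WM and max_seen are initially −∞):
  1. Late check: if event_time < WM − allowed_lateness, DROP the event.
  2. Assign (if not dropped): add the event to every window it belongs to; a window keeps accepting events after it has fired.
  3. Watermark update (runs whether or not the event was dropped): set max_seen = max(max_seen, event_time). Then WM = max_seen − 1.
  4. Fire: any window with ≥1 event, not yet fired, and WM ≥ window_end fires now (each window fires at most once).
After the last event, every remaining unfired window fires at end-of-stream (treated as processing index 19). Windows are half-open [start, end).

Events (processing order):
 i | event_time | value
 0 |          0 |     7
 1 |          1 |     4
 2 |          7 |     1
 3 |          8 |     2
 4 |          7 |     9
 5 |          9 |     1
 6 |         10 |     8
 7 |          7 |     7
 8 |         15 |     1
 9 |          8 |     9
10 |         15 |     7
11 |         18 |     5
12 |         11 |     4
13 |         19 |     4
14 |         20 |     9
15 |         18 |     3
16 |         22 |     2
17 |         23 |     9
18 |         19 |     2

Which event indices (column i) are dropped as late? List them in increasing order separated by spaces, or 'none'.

9 12

i=0 t=0 v=7: → [0,4); WM=-1
i=1 t=1 v=4: → [0,5); WM=0
i=2 t=7 v=1: → [7,11); WM=6
i=3 t=8 v=2: → [7,12); WM=7
i=4 t=7 v=9: → [7,12); WM=7
i=5 t=9 v=1: → [7,13); WM=8
i=6 t=10 v=8: → [7,14); WM=9
i=7 t=7 v=7: → [7,14); WM=9
i=8 t=15 v=1: → [15,19); WM=14
i=9 t=8 v=9: DROP (t<14-4); WM=14
i=10 t=15 v=7: → [15,19); WM=14
i=11 t=18 v=5: → [15,22); WM=17
i=12 t=11 v=4: DROP (t<17-4); WM=17
i=13 t=19 v=4: → [15,23); WM=18
i=14 t=20 v=9: → [15,24); WM=19
i=15 t=18 v=3: → [15,24); WM=19
i=16 t=22 v=2: → [15,26); WM=21
i=17 t=23 v=9: → [15,27); WM=22
i=18 t=19 v=2: → [15,27); WM=22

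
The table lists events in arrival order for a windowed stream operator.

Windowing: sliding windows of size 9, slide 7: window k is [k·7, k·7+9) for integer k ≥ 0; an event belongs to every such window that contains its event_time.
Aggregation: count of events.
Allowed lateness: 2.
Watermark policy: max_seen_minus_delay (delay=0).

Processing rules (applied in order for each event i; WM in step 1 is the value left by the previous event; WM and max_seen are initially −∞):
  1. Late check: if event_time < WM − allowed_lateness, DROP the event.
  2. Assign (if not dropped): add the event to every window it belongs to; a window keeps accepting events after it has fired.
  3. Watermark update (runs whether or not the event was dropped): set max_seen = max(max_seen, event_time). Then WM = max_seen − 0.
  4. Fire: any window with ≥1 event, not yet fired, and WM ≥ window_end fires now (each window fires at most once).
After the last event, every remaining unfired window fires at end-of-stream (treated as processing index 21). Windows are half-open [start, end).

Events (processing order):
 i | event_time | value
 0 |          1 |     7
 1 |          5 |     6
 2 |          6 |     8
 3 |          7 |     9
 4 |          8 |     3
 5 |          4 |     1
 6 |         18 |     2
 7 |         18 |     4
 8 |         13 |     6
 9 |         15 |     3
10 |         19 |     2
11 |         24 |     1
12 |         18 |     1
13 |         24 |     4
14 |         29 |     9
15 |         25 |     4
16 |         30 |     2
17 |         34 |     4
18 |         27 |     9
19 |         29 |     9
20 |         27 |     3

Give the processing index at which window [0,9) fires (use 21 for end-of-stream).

i=0 t=1 v=7: → [0,9); WM=1
i=1 t=5 v=6: → [0,9); WM=5
i=2 t=6 v=8: → [0,9); WM=6
i=3 t=7 v=9: → [7,16),[0,9); WM=7
i=4 t=8 v=3: → [7,16),[0,9); WM=8
i=5 t=4 v=1: DROP (t<8-2); WM=8
i=6 t=18 v=2: → [14,23); WM=18; [0,9) fires=5 [7,16) fires=2
i=7 t=18 v=4: → [14,23); WM=18
i=8 t=13 v=6: DROP (t<18-2); WM=18
i=9 t=15 v=3: DROP (t<18-2); WM=18
i=10 t=19 v=2: → [14,23); WM=19
i=11 t=24 v=1: → [21,30); WM=24; [14,23) fires=3
i=12 t=18 v=1: DROP (t<24-2); WM=24
i=13 t=24 v=4: → [21,30); WM=24
i=14 t=29 v=9: → [28,37),[21,30); WM=29
i=15 t=25 v=4: DROP (t<29-2); WM=29
i=16 t=30 v=2: → [28,37); WM=30; [21,30) fires=3
i=17 t=34 v=4: → [28,37); WM=34
i=18 t=27 v=9: DROP (t<34-2); WM=34
i=19 t=29 v=9: DROP (t<34-2); WM=34
i=20 t=27 v=3: DROP (t<34-2); WM=34

6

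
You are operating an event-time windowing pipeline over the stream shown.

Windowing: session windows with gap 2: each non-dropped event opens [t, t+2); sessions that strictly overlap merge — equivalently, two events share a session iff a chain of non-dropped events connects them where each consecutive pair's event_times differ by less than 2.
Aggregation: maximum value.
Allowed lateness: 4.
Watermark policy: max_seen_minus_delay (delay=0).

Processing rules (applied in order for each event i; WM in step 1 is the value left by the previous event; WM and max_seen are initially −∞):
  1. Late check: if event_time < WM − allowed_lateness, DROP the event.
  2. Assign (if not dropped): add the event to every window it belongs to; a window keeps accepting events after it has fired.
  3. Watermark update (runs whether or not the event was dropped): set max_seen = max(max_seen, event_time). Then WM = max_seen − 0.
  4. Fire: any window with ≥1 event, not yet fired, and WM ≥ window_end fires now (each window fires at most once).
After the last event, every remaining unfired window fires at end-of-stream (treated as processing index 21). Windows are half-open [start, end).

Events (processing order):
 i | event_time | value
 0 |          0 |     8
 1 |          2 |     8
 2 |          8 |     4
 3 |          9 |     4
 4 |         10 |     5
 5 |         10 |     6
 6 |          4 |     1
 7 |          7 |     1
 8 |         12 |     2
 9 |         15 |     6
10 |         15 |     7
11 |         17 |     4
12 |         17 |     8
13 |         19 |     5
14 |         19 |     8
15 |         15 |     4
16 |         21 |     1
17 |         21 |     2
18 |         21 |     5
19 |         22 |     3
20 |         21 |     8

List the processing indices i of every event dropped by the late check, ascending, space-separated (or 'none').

i=0 t=0 v=8: → [0,2); WM=0
i=1 t=2 v=8: → [2,4); WM=2
i=2 t=8 v=4: → [8,10); WM=8
i=3 t=9 v=4: → [8,11); WM=9
i=4 t=10 v=5: → [8,12); WM=10
i=5 t=10 v=6: → [8,12); WM=10
i=6 t=4 v=1: DROP (t<10-4); WM=10
i=7 t=7 v=1: → [7,12); WM=10
i=8 t=12 v=2: → [12,14); WM=12
i=9 t=15 v=6: → [15,17); WM=15
i=10 t=15 v=7: → [15,17); WM=15
i=11 t=17 v=4: → [17,19); WM=17
i=12 t=17 v=8: → [17,19); WM=17
i=13 t=19 v=5: → [19,21); WM=19
i=14 t=19 v=8: → [19,21); WM=19
i=15 t=15 v=4: → [15,17); WM=19
i=16 t=21 v=1: → [21,23); WM=21
i=17 t=21 v=2: → [21,23); WM=21
i=18 t=21 v=5: → [21,23); WM=21
i=19 t=22 v=3: → [21,24); WM=22
i=20 t=21 v=8: → [21,24); WM=22

6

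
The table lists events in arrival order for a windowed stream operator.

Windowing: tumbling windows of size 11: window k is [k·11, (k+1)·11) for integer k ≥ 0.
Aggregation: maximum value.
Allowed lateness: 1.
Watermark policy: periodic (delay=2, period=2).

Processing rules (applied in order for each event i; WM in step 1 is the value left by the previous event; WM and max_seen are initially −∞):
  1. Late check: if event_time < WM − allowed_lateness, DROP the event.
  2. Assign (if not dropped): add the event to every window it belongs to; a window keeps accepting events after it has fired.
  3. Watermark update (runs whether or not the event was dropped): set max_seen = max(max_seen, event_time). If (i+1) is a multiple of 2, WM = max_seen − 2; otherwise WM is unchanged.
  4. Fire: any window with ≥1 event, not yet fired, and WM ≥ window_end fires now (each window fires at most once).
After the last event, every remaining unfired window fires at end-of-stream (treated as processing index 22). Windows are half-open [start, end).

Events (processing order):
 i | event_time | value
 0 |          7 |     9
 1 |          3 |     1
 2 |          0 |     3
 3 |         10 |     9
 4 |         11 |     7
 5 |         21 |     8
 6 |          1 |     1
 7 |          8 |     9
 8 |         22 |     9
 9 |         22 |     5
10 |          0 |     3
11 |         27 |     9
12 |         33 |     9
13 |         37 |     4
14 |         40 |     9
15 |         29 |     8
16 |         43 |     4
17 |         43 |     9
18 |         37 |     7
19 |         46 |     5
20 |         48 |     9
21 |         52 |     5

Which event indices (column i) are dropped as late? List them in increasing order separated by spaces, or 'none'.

i=0 t=7 v=9: → [0,11); WM=−∞
i=1 t=3 v=1: → [0,11); WM=5
i=2 t=0 v=3: DROP (t<5-1); WM=5
i=3 t=10 v=9: → [0,11); WM=8
i=4 t=11 v=7: → [11,22); WM=8
i=5 t=21 v=8: → [11,22); WM=19; [0,11) fires=9
i=6 t=1 v=1: DROP (t<19-1); WM=19
i=7 t=8 v=9: DROP (t<19-1); WM=19
i=8 t=22 v=9: → [22,33); WM=19
i=9 t=22 v=5: → [22,33); WM=20
i=10 t=0 v=3: DROP (t<20-1); WM=20
i=11 t=27 v=9: → [22,33); WM=25; [11,22) fires=8
i=12 t=33 v=9: → [33,44); WM=25
i=13 t=37 v=4: → [33,44); WM=35; [22,33) fires=9
i=14 t=40 v=9: → [33,44); WM=35
i=15 t=29 v=8: DROP (t<35-1); WM=38
i=16 t=43 v=4: → [33,44); WM=38
i=17 t=43 v=9: → [33,44); WM=41
i=18 t=37 v=7: DROP (t<41-1); WM=41
i=19 t=46 v=5: → [44,55); WM=44; [33,44) fires=9
i=20 t=48 v=9: → [44,55); WM=44
i=21 t=52 v=5: → [44,55); WM=50

2 6 7 10 15 18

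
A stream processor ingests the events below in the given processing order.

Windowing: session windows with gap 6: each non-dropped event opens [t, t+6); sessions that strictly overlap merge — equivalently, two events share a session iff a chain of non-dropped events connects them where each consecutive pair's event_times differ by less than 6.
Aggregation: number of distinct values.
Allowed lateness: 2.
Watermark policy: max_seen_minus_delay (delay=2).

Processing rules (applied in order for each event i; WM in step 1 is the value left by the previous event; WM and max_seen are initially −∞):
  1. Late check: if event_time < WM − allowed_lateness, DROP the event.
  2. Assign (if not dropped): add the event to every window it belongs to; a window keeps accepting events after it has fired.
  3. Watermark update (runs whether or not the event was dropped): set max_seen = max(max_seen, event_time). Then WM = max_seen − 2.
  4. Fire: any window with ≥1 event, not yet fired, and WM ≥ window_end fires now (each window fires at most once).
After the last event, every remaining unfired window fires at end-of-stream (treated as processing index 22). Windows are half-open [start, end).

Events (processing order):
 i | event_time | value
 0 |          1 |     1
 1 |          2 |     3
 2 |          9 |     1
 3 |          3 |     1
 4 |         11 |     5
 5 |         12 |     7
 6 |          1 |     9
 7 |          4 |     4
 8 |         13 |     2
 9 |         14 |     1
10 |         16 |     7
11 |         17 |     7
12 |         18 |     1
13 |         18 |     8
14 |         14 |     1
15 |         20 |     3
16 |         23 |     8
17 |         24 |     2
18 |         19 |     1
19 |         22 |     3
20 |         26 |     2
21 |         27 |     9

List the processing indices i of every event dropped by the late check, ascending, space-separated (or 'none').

3 6 7 18

i=0 t=1 v=1: → [1,7); WM=-1
i=1 t=2 v=3: → [1,8); WM=0
i=2 t=9 v=1: → [9,15); WM=7
i=3 t=3 v=1: DROP (t<7-2); WM=7
i=4 t=11 v=5: → [9,17); WM=9
i=5 t=12 v=7: → [9,18); WM=10
i=6 t=1 v=9: DROP (t<10-2); WM=10
i=7 t=4 v=4: DROP (t<10-2); WM=10
i=8 t=13 v=2: → [9,19); WM=11
i=9 t=14 v=1: → [9,20); WM=12
i=10 t=16 v=7: → [9,22); WM=14
i=11 t=17 v=7: → [9,23); WM=15
i=12 t=18 v=1: → [9,24); WM=16
i=13 t=18 v=8: → [9,24); WM=16
i=14 t=14 v=1: → [9,24); WM=16
i=15 t=20 v=3: → [9,26); WM=18
i=16 t=23 v=8: → [9,29); WM=21
i=17 t=24 v=2: → [9,30); WM=22
i=18 t=19 v=1: DROP (t<22-2); WM=22
i=19 t=22 v=3: → [9,30); WM=22
i=20 t=26 v=2: → [9,32); WM=24
i=21 t=27 v=9: → [9,33); WM=25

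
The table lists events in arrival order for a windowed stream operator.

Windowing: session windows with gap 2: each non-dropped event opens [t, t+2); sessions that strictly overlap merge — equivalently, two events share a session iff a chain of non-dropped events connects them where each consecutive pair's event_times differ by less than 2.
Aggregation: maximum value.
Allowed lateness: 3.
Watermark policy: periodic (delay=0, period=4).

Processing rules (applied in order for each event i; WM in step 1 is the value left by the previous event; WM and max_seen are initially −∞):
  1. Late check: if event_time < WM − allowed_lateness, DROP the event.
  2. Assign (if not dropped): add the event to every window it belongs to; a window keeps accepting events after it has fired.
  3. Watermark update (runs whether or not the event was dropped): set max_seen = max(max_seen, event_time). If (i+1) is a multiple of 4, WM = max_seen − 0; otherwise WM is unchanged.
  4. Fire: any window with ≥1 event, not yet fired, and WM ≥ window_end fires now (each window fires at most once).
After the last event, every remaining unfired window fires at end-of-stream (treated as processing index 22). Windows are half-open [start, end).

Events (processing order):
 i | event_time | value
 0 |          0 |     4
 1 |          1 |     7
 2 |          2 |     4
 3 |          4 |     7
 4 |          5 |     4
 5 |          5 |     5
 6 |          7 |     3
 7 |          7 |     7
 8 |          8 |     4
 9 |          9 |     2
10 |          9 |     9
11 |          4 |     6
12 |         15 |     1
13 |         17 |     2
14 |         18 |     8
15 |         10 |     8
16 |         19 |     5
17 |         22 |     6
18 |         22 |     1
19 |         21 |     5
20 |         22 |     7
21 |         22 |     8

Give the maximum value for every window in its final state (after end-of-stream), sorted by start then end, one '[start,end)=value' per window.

i=0 t=0 v=4: → [0,2); WM=−∞
i=1 t=1 v=7: → [0,3); WM=−∞
i=2 t=2 v=4: → [0,4); WM=−∞
i=3 t=4 v=7: → [4,6); WM=4
i=4 t=5 v=4: → [4,7); WM=4
i=5 t=5 v=5: → [4,7); WM=4
i=6 t=7 v=3: → [7,9); WM=4
i=7 t=7 v=7: → [7,9); WM=7
i=8 t=8 v=4: → [7,10); WM=7
i=9 t=9 v=2: → [7,11); WM=7
i=10 t=9 v=9: → [7,11); WM=7
i=11 t=4 v=6: → [4,7); WM=9
i=12 t=15 v=1: → [15,17); WM=9
i=13 t=17 v=2: → [17,19); WM=9
i=14 t=18 v=8: → [17,20); WM=9
i=15 t=10 v=8: → [7,12); WM=18
i=16 t=19 v=5: → [17,21); WM=18
i=17 t=22 v=6: → [22,24); WM=18
i=18 t=22 v=1: → [22,24); WM=18
i=19 t=21 v=5: → [21,24); WM=22
i=20 t=22 v=7: → [21,24); WM=22
i=21 t=22 v=8: → [21,24); WM=22

[0,4)=7 [4,7)=7 [7,12)=9 [15,17)=1 [17,21)=8 [21,24)=8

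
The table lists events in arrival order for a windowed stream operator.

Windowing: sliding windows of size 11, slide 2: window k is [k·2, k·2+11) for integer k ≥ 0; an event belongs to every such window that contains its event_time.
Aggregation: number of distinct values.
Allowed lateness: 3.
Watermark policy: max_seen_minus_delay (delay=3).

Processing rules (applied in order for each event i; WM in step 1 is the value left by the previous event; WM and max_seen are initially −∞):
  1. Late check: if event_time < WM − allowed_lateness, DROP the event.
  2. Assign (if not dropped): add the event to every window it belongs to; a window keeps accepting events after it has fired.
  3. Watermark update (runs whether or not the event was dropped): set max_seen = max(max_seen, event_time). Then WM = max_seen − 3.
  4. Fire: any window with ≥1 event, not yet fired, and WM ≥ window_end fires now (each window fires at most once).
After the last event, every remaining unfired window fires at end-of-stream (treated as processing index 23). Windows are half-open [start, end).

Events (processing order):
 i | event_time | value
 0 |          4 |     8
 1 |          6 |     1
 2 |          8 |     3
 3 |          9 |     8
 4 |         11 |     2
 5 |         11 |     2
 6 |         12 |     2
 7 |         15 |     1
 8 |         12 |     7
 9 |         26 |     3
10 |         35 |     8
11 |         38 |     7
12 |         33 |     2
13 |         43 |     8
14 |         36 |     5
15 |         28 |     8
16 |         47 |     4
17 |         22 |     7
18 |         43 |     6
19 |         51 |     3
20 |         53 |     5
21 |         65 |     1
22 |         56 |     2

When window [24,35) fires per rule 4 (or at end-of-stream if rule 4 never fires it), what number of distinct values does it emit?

1

i=0 t=4 v=8: → [4,15),[2,13),[0,11); WM=1
i=1 t=6 v=1: → [6,17),[4,15),[2,13),[0,11); WM=3
i=2 t=8 v=3: → [8,19),[6,17),[4,15),[2,13),[0,11); WM=5
i=3 t=9 v=8: → [8,19),[6,17),[4,15),[2,13),[0,11); WM=6
i=4 t=11 v=2: → [10,21),[8,19),[6,17),[4,15),[2,13); WM=8
i=5 t=11 v=2: → [10,21),[8,19),[6,17),[4,15),[2,13); WM=8
i=6 t=12 v=2: → [12,23),[10,21),[8,19),[6,17),[4,15),[2,13); WM=9
i=7 t=15 v=1: → [14,25),[12,23),[10,21),[8,19),[6,17); WM=12; [0,11) fires=3
i=8 t=12 v=7: → [12,23),[10,21),[8,19),[6,17),[4,15),[2,13); WM=12
i=9 t=26 v=3: → [26,37),[24,35),[22,33),[20,31),[18,29),[16,27); WM=23; [2,13) fires=5 [4,15) fires=5 [6,17) fires=5 [8,19) fires=5 [10,21) fires=3 [12,23) fires=3
i=10 t=35 v=8: → [34,45),[32,43),[30,41),[28,39),[26,37); WM=32; [14,25) fires=1 [16,27) fires=1 [18,29) fires=1 [20,31) fires=1
i=11 t=38 v=7: → [38,49),[36,47),[34,45),[32,43),[30,41),[28,39); WM=35; [22,33) fires=1 [24,35) fires=1
i=12 t=33 v=2: → [32,43),[30,41),[28,39),[26,37),[24,35); WM=35
i=13 t=43 v=8: → [42,53),[40,51),[38,49),[36,47),[34,45); WM=40; [26,37) fires=3 [28,39) fires=3
i=14 t=36 v=5: DROP (t<40-3); WM=40
i=15 t=28 v=8: DROP (t<40-3); WM=40
i=16 t=47 v=4: → [46,57),[44,55),[42,53),[40,51),[38,49); WM=44; [30,41) fires=3 [32,43) fires=3
i=17 t=22 v=7: DROP (t<44-3); WM=44
i=18 t=43 v=6: → [42,53),[40,51),[38,49),[36,47),[34,45); WM=44
i=19 t=51 v=3: → [50,61),[48,59),[46,57),[44,55),[42,53); WM=48; [34,45) fires=3 [36,47) fires=3
i=20 t=53 v=5: → [52,63),[50,61),[48,59),[46,57),[44,55); WM=50; [38,49) fires=4
i=21 t=65 v=1: → [64,75),[62,73),[60,71),[58,69),[56,67); WM=62; [40,51) fires=3 [42,53) fires=4 [44,55) fires=3 [46,57) fires=3 [48,59) fires=2 [50,61) fires=2
i=22 t=56 v=2: DROP (t<62-3); WM=62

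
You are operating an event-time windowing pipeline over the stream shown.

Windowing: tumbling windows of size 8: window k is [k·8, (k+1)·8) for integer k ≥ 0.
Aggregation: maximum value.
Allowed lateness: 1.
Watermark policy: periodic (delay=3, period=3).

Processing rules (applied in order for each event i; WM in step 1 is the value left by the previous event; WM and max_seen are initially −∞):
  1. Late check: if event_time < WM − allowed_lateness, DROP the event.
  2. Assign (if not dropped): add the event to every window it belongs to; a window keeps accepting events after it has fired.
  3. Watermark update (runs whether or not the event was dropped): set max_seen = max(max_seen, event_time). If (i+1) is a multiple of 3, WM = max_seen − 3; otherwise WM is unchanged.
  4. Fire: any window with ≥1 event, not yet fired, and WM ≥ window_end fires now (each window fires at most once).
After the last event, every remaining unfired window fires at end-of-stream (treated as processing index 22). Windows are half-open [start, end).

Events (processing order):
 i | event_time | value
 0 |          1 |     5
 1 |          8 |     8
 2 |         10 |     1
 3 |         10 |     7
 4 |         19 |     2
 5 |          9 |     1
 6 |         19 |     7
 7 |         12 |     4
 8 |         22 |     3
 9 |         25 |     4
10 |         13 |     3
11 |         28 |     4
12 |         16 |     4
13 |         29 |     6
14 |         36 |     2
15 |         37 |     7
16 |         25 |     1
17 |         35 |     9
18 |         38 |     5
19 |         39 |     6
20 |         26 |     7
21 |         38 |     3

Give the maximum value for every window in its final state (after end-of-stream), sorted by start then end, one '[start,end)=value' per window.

i=0 t=1 v=5: → [0,8); WM=−∞
i=1 t=8 v=8: → [8,16); WM=−∞
i=2 t=10 v=1: → [8,16); WM=7
i=3 t=10 v=7: → [8,16); WM=7
i=4 t=19 v=2: → [16,24); WM=7
i=5 t=9 v=1: → [8,16); WM=16; [0,8) fires=5 [8,16) fires=8
i=6 t=19 v=7: → [16,24); WM=16
i=7 t=12 v=4: DROP (t<16-1); WM=16
i=8 t=22 v=3: → [16,24); WM=19
i=9 t=25 v=4: → [24,32); WM=19
i=10 t=13 v=3: DROP (t<19-1); WM=19
i=11 t=28 v=4: → [24,32); WM=25; [16,24) fires=7
i=12 t=16 v=4: DROP (t<25-1); WM=25
i=13 t=29 v=6: → [24,32); WM=25
i=14 t=36 v=2: → [32,40); WM=33; [24,32) fires=6
i=15 t=37 v=7: → [32,40); WM=33
i=16 t=25 v=1: DROP (t<33-1); WM=33
i=17 t=35 v=9: → [32,40); WM=34
i=18 t=38 v=5: → [32,40); WM=34
i=19 t=39 v=6: → [32,40); WM=34
i=20 t=26 v=7: DROP (t<34-1); WM=36
i=21 t=38 v=3: → [32,40); WM=36

[0,8)=5 [8,16)=8 [16,24)=7 [24,32)=6 [32,40)=9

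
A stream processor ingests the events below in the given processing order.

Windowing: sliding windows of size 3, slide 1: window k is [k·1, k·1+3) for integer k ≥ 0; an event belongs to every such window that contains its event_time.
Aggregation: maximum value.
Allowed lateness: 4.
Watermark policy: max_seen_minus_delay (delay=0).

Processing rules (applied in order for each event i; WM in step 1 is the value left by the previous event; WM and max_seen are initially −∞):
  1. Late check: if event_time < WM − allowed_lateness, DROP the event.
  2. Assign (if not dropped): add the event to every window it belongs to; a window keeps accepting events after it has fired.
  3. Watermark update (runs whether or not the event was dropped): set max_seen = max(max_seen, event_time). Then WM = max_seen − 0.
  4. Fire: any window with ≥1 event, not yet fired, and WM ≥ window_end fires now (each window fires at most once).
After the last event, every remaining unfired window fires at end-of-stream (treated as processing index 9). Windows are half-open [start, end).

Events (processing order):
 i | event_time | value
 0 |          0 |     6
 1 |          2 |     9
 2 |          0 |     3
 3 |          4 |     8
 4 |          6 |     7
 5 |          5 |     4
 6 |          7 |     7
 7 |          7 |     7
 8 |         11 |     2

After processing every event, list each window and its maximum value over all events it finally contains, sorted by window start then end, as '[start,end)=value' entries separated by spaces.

[0,3)=9 [1,4)=9 [2,5)=9 [3,6)=8 [4,7)=8 [5,8)=7 [6,9)=7 [7,10)=7 [9,12)=2 [10,13)=2 [11,14)=2

i=0 t=0 v=6: → [0,3); WM=0
i=1 t=2 v=9: → [2,5),[1,4),[0,3); WM=2
i=2 t=0 v=3: → [0,3); WM=2
i=3 t=4 v=8: → [4,7),[3,6),[2,5); WM=4; [0,3) fires=9 [1,4) fires=9
i=4 t=6 v=7: → [6,9),[5,8),[4,7); WM=6; [2,5) fires=9 [3,6) fires=8
i=5 t=5 v=4: → [5,8),[4,7),[3,6); WM=6
i=6 t=7 v=7: → [7,10),[6,9),[5,8); WM=7; [4,7) fires=8
i=7 t=7 v=7: → [7,10),[6,9),[5,8); WM=7
i=8 t=11 v=2: → [11,14),[10,13),[9,12); WM=11; [5,8) fires=7 [6,9) fires=7 [7,10) fires=7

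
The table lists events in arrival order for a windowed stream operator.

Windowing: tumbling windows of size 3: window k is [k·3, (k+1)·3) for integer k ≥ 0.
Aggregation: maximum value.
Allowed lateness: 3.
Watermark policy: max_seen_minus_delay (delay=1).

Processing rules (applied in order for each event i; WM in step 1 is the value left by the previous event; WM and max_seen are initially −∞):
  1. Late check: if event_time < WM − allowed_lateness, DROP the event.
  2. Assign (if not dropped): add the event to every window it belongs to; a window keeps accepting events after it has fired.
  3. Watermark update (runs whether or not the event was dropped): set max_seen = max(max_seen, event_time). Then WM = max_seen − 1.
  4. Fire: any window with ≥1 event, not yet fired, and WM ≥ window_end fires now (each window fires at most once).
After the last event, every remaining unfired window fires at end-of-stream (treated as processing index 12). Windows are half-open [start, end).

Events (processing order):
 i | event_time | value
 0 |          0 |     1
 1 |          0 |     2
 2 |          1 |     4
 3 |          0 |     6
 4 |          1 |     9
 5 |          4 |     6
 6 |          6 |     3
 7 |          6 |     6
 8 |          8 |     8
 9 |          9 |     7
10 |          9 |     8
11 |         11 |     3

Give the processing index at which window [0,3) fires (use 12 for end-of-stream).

i=0 t=0 v=1: → [0,3); WM=-1
i=1 t=0 v=2: → [0,3); WM=-1
i=2 t=1 v=4: → [0,3); WM=0
i=3 t=0 v=6: → [0,3); WM=0
i=4 t=1 v=9: → [0,3); WM=0
i=5 t=4 v=6: → [3,6); WM=3; [0,3) fires=9
i=6 t=6 v=3: → [6,9); WM=5
i=7 t=6 v=6: → [6,9); WM=5
i=8 t=8 v=8: → [6,9); WM=7; [3,6) fires=6
i=9 t=9 v=7: → [9,12); WM=8
i=10 t=9 v=8: → [9,12); WM=8
i=11 t=11 v=3: → [9,12); WM=10; [6,9) fires=8

5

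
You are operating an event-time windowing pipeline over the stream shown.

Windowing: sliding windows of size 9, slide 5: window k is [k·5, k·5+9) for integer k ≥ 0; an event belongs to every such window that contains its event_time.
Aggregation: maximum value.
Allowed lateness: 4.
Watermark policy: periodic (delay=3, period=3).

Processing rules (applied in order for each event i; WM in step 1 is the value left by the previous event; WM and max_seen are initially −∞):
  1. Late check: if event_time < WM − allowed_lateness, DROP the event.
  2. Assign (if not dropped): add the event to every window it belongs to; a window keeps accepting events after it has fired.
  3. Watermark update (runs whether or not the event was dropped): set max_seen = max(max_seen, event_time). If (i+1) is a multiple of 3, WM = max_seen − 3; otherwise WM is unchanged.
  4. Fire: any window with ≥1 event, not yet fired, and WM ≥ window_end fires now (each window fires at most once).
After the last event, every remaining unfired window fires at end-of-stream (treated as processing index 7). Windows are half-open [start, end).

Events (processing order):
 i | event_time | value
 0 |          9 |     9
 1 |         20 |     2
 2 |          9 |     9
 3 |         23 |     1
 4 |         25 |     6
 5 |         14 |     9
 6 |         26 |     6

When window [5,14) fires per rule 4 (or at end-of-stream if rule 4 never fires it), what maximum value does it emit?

i=0 t=9 v=9: → [5,14); WM=−∞
i=1 t=20 v=2: → [20,29),[15,24); WM=−∞
i=2 t=9 v=9: → [5,14); WM=17; [5,14) fires=9
i=3 t=23 v=1: → [20,29),[15,24); WM=17
i=4 t=25 v=6: → [25,34),[20,29); WM=17
i=5 t=14 v=9: → [10,19); WM=22; [10,19) fires=9
i=6 t=26 v=6: → [25,34),[20,29); WM=22

9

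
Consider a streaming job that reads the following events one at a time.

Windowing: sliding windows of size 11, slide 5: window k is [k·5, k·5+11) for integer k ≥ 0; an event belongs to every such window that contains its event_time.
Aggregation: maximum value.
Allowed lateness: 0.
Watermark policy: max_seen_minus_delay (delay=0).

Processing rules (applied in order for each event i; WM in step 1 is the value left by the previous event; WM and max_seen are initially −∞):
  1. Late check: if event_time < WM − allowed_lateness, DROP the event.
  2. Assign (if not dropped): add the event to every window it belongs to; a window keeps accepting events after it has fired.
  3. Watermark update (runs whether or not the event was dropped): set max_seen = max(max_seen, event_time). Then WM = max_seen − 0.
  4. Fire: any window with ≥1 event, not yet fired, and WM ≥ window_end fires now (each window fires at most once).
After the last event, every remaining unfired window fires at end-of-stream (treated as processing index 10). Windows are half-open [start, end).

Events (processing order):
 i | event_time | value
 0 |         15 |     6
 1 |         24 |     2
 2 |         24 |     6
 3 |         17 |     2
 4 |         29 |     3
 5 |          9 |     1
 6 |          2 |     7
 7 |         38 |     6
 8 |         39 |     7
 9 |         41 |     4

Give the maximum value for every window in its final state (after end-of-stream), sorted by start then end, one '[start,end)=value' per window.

[5,16)=6 [10,21)=6 [15,26)=6 [20,31)=6 [25,36)=3 [30,41)=7 [35,46)=7 [40,51)=4

i=0 t=15 v=6: → [15,26),[10,21),[5,16); WM=15
i=1 t=24 v=2: → [20,31),[15,26); WM=24; [5,16) fires=6 [10,21) fires=6
i=2 t=24 v=6: → [20,31),[15,26); WM=24
i=3 t=17 v=2: DROP (t<24-0); WM=24
i=4 t=29 v=3: → [25,36),[20,31); WM=29; [15,26) fires=6
i=5 t=9 v=1: DROP (t<29-0); WM=29
i=6 t=2 v=7: DROP (t<29-0); WM=29
i=7 t=38 v=6: → [35,46),[30,41); WM=38; [20,31) fires=6 [25,36) fires=3
i=8 t=39 v=7: → [35,46),[30,41); WM=39
i=9 t=41 v=4: → [40,51),[35,46); WM=41; [30,41) fires=7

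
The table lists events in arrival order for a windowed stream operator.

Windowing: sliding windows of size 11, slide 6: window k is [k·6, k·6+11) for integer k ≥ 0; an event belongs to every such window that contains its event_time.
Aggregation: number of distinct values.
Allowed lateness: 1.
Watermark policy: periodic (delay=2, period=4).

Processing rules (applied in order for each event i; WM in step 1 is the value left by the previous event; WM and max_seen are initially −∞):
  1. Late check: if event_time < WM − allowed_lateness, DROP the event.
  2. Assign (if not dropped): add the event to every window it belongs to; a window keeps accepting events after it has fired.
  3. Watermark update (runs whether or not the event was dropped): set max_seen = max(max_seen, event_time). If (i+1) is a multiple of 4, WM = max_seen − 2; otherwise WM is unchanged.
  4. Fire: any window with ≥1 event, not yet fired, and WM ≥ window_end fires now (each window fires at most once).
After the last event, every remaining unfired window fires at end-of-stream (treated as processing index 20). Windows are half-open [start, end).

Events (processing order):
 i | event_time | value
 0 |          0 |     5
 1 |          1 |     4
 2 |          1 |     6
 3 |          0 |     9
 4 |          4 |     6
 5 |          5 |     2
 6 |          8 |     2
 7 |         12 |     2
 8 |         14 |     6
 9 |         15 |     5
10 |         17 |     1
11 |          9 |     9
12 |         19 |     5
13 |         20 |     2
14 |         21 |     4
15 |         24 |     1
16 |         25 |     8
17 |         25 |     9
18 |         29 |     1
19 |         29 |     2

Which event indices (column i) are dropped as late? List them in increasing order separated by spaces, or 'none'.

i=0 t=0 v=5: → [0,11); WM=−∞
i=1 t=1 v=4: → [0,11); WM=−∞
i=2 t=1 v=6: → [0,11); WM=−∞
i=3 t=0 v=9: → [0,11); WM=-1
i=4 t=4 v=6: → [0,11); WM=-1
i=5 t=5 v=2: → [0,11); WM=-1
i=6 t=8 v=2: → [6,17),[0,11); WM=-1
i=7 t=12 v=2: → [12,23),[6,17); WM=10
i=8 t=14 v=6: → [12,23),[6,17); WM=10
i=9 t=15 v=5: → [12,23),[6,17); WM=10
i=10 t=17 v=1: → [12,23); WM=10
i=11 t=9 v=9: → [6,17),[0,11); WM=15; [0,11) fires=5
i=12 t=19 v=5: → [18,29),[12,23); WM=15
i=13 t=20 v=2: → [18,29),[12,23); WM=15
i=14 t=21 v=4: → [18,29),[12,23); WM=15
i=15 t=24 v=1: → [24,35),[18,29); WM=22; [6,17) fires=4
i=16 t=25 v=8: → [24,35),[18,29); WM=22
i=17 t=25 v=9: → [24,35),[18,29); WM=22
i=18 t=29 v=1: → [24,35); WM=22
i=19 t=29 v=2: → [24,35); WM=27; [12,23) fires=5

none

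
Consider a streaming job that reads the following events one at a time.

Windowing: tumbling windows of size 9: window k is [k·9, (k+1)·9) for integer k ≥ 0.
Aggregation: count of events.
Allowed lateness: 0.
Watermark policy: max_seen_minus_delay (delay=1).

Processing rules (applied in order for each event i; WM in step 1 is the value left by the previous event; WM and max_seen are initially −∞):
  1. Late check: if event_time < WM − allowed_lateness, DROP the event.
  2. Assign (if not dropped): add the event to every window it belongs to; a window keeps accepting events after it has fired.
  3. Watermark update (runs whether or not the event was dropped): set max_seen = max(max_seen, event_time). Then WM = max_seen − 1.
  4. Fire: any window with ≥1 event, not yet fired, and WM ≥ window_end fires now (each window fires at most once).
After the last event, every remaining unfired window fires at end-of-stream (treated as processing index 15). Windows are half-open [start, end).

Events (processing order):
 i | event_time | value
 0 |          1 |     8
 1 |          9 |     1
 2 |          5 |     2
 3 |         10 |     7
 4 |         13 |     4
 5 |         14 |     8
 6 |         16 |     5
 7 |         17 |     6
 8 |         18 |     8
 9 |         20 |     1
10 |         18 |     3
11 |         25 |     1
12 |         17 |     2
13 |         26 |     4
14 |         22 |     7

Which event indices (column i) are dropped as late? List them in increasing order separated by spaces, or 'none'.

i=0 t=1 v=8: → [0,9); WM=0
i=1 t=9 v=1: → [9,18); WM=8
i=2 t=5 v=2: DROP (t<8-0); WM=8
i=3 t=10 v=7: → [9,18); WM=9; [0,9) fires=1
i=4 t=13 v=4: → [9,18); WM=12
i=5 t=14 v=8: → [9,18); WM=13
i=6 t=16 v=5: → [9,18); WM=15
i=7 t=17 v=6: → [9,18); WM=16
i=8 t=18 v=8: → [18,27); WM=17
i=9 t=20 v=1: → [18,27); WM=19; [9,18) fires=6
i=10 t=18 v=3: DROP (t<19-0); WM=19
i=11 t=25 v=1: → [18,27); WM=24
i=12 t=17 v=2: DROP (t<24-0); WM=24
i=13 t=26 v=4: → [18,27); WM=25
i=14 t=22 v=7: DROP (t<25-0); WM=25

2 10 12 14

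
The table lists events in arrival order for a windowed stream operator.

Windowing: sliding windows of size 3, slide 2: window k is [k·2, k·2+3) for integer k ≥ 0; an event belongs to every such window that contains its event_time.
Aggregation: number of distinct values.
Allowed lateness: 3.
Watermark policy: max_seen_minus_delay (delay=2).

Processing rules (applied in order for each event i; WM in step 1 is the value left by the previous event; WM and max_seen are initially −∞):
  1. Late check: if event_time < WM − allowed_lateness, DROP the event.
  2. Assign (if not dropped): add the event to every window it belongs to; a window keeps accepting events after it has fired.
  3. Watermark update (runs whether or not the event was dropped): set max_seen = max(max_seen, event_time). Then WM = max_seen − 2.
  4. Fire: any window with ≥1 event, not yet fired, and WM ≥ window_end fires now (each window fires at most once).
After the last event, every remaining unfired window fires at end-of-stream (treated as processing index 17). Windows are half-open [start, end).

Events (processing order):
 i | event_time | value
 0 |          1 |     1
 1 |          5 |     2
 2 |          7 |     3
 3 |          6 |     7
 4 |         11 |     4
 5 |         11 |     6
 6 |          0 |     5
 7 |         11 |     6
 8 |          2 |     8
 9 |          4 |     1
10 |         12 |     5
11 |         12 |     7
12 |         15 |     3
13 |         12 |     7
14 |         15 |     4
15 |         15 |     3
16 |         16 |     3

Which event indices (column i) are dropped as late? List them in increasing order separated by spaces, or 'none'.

i=0 t=1 v=1: → [0,3); WM=-1
i=1 t=5 v=2: → [4,7); WM=3; [0,3) fires=1
i=2 t=7 v=3: → [6,9); WM=5
i=3 t=6 v=7: → [6,9),[4,7); WM=5
i=4 t=11 v=4: → [10,13); WM=9; [4,7) fires=2 [6,9) fires=2
i=5 t=11 v=6: → [10,13); WM=9
i=6 t=0 v=5: DROP (t<9-3); WM=9
i=7 t=11 v=6: → [10,13); WM=9
i=8 t=2 v=8: DROP (t<9-3); WM=9
i=9 t=4 v=1: DROP (t<9-3); WM=9
i=10 t=12 v=5: → [12,15),[10,13); WM=10
i=11 t=12 v=7: → [12,15),[10,13); WM=10
i=12 t=15 v=3: → [14,17); WM=13; [10,13) fires=4
i=13 t=12 v=7: → [12,15),[10,13); WM=13
i=14 t=15 v=4: → [14,17); WM=13
i=15 t=15 v=3: → [14,17); WM=13
i=16 t=16 v=3: → [16,19),[14,17); WM=14

6 8 9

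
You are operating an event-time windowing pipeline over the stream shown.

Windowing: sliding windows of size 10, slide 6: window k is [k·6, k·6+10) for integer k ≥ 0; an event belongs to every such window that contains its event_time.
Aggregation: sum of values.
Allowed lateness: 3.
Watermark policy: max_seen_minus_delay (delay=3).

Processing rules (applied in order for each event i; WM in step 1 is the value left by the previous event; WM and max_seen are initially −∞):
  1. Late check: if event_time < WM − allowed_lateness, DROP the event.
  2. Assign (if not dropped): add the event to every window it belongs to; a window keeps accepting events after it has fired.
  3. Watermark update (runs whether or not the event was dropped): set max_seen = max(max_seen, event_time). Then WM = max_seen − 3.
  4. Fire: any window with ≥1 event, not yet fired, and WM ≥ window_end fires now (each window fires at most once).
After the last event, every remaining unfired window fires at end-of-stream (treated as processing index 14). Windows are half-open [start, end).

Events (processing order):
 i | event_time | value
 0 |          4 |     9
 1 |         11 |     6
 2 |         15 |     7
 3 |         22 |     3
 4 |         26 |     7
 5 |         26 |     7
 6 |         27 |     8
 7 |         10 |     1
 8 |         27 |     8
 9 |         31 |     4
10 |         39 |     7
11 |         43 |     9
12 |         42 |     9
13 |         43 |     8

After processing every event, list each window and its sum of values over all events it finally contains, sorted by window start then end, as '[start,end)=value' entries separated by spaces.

[0,10)=9 [6,16)=13 [12,22)=7 [18,28)=33 [24,34)=34 [30,40)=11 [36,46)=33 [42,52)=26

i=0 t=4 v=9: → [0,10); WM=1
i=1 t=11 v=6: → [6,16); WM=8
i=2 t=15 v=7: → [12,22),[6,16); WM=12; [0,10) fires=9
i=3 t=22 v=3: → [18,28); WM=19; [6,16) fires=13
i=4 t=26 v=7: → [24,34),[18,28); WM=23; [12,22) fires=7
i=5 t=26 v=7: → [24,34),[18,28); WM=23
i=6 t=27 v=8: → [24,34),[18,28); WM=24
i=7 t=10 v=1: DROP (t<24-3); WM=24
i=8 t=27 v=8: → [24,34),[18,28); WM=24
i=9 t=31 v=4: → [30,40),[24,34); WM=28; [18,28) fires=33
i=10 t=39 v=7: → [36,46),[30,40); WM=36; [24,34) fires=34
i=11 t=43 v=9: → [42,52),[36,46); WM=40; [30,40) fires=11
i=12 t=42 v=9: → [42,52),[36,46); WM=40
i=13 t=43 v=8: → [42,52),[36,46); WM=40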